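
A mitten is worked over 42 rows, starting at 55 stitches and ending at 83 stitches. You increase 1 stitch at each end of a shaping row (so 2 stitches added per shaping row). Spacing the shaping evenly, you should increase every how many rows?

Stitches to add: |83 − 55| = 28.
Shaping rows needed: 28 / 2 = 14.
42 rows / 14 = every 3 rows.

Increase every 3rd row.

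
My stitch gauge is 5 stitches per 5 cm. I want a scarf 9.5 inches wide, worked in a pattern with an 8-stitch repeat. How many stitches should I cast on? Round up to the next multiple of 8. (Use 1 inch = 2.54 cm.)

Cast on 32 stitches.

9.5 in = 9.5 × 2.54 = 24.13 cm.
5 / 5 = 1 sts/cm.
24.13 × 1 = 24.13 sts.
→ 32.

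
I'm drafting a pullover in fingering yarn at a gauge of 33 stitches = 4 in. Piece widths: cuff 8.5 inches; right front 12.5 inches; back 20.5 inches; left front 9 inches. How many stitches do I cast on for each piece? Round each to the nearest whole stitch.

Rate = 33/4 = 8.25 sts per in.
cuff: 8.5 × 8.25 = 70.12 → 70.
right front: 12.5 × 8.25 = 103.12 → 103.
back: 20.5 × 8.25 = 169.12 → 169.
left front: 9 × 8.25 = 74.25 → 74.

cuff 70; right front 103; back 169; left front 74.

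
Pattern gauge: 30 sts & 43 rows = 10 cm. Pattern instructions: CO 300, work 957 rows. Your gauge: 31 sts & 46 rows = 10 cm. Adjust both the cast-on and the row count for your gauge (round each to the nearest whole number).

Cast on 310 stitches; work 1024 rows.

Stitches: 300 × 31/30 = 310.00 → 310.
Rows: 957 × 46/43 = 1023.77 → 1024.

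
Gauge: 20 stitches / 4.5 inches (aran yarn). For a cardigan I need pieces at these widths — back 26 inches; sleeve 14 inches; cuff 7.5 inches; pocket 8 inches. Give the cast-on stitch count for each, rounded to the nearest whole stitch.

Rate = 20/4.5 = 4.444 sts per in.
back: 26 × 4.444 = 115.56 → 116.
sleeve: 14 × 4.444 = 62.22 → 62.
cuff: 7.5 × 4.444 = 33.33 → 33.
pocket: 8 × 4.444 = 35.56 → 36.

back 116; sleeve 62; cuff 33; pocket 36.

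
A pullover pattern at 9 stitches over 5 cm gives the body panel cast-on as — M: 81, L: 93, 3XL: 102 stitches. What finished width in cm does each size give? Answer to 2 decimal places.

M 45.00 cm; L 51.67 cm; 3XL 56.67 cm.

9/5 = 1.8 sts per cm.
M: 81 / 1.8 = 45.000 → 45.00 cm.
L: 93 / 1.8 = 51.667 → 51.67 cm.
3XL: 102 / 1.8 = 56.667 → 56.67 cm.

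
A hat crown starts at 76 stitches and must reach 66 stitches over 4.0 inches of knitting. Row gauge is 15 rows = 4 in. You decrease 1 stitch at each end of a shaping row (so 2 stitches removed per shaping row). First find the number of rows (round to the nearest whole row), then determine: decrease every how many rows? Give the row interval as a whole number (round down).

Decrease every 3rd row.

Rows = 4.0 × 3.75 = 15.0 → 15 rows.
Stitches to remove: 10 → 5 shaping rows (at 2 st each).
15 / 5 = 3.00 → every 3 rows.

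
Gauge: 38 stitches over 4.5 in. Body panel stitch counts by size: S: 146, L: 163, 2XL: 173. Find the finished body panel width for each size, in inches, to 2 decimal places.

38/4.5 = 8.444 sts per in.
S: 146 / 8.444 = 17.289 → 17.29 in.
L: 163 / 8.444 = 19.303 → 19.30 in.
2XL: 173 / 8.444 = 20.487 → 20.49 in.

S 17.29 inches; L 19.30 inches; 2XL 20.49 inches.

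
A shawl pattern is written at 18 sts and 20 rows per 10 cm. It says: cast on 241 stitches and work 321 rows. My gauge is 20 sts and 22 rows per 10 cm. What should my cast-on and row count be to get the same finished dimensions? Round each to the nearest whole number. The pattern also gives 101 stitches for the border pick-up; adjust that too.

Stitches: 241 × 20/18 = 267.78 → 268.
Rows: 321 × 22/20 = 353.10 → 353.
border pick-up: 101 × 20/18 = 112.22 → 112.

Cast on 268 stitches; work 353 rows; border pick-up 112 stitches.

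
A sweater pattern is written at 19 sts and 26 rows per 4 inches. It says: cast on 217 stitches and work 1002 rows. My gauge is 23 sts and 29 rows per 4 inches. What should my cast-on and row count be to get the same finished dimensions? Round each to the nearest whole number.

Stitches: 217 × 23/19 = 262.68 → 263.
Rows: 1002 × 29/26 = 1117.62 → 1118.

Cast on 263 stitches; work 1118 rows.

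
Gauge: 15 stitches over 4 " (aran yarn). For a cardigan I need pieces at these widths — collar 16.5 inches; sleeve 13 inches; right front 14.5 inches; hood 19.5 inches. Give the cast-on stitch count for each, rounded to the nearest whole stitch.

collar 62; sleeve 49; right front 54; hood 73.

Rate = 15/4 = 3.75 sts per in.
collar: 16.5 × 3.75 = 61.88 → 62.
sleeve: 13 × 3.75 = 48.75 → 49.
right front: 14.5 × 3.75 = 54.38 → 54.
hood: 19.5 × 3.75 = 73.12 → 73.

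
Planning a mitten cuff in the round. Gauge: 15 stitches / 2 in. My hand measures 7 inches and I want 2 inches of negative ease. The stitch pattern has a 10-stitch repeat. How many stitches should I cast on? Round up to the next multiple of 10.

Finished = 7 − 2 = 5 inches.
15 / 2 = 7.5 sts/in.
5 × 7.5 = 37.50 sts.
Next multiple of 10: 40.

40 stitches.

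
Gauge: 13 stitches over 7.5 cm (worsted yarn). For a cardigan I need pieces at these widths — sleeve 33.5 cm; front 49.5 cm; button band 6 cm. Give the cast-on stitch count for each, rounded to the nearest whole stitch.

sleeve 58; front 86; button band 10.

Rate = 13/7.5 = 1.733 sts per cm.
sleeve: 33.5 × 1.733 = 58.07 → 58.
front: 49.5 × 1.733 = 85.80 → 86.
button band: 6 × 1.733 = 10.40 → 10.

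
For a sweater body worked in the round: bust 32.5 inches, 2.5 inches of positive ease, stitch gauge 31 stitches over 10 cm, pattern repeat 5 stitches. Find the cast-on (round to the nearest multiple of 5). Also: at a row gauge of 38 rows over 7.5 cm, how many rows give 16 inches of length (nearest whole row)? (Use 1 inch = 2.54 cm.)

Finished = 32.5 + 2.5 = 35 inches.
35 inches × 2.54 = 88.90 cm.
31/10 = 3.1 sts per cm; 88.90 × 3.1 = 275.59 sts.
Nearest multiple of 5 → 275.
16 inches = 40.64 cm; × 5.067 = 205.91 → 206 rows.

Cast on 275 stitches; work 206 rows.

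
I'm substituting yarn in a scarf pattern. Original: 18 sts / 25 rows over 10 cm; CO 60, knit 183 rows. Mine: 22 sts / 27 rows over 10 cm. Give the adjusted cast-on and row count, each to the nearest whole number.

Stitches: 60 × 22/18 = 73.33 → 73.
Rows: 183 × 27/25 = 197.64 → 198.

Cast on 73 stitches; work 198 rows.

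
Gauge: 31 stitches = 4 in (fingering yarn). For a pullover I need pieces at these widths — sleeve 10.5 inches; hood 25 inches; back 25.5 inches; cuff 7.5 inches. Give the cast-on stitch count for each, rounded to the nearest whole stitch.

sleeve 81; hood 194; back 198; cuff 58.

Rate = 31/4 = 7.75 sts per in.
sleeve: 10.5 × 7.75 = 81.38 → 81.
hood: 25 × 7.75 = 193.75 → 194.
back: 25.5 × 7.75 = 197.62 → 198.
cuff: 7.5 × 7.75 = 58.12 → 58.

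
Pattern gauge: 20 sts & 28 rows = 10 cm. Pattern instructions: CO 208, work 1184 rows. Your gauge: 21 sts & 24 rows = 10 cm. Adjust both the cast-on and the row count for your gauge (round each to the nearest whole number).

Cast on 218 stitches; work 1015 rows.

Stitches: 208 × 21/20 = 218.40 → 218.
Rows: 1184 × 24/28 = 1014.86 → 1015.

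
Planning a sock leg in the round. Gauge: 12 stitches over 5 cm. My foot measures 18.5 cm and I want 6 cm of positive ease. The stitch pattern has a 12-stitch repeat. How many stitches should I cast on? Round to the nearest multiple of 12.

CO 60 sts.

Finished = 18.5 + 6 = 24.5 cm.
12 / 5 = 2.4 sts/cm.
24.5 × 2.4 = 58.80 sts.
Nearest multiple of 12: 60.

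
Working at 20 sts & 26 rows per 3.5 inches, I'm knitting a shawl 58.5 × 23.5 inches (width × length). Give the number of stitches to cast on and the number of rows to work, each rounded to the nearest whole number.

Stitch gauge = 20/3.5 = 5.714 sts/in; 58.5 × 5.714 = 334.29 → 334 sts.
Row gauge = 26/3.5 = 7.429 rows/in; 23.5 × 7.429 = 174.57 → 175 rows.

Cast on 334 stitches and work 175 rows.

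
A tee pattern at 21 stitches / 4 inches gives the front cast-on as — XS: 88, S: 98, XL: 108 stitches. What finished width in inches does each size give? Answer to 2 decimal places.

21/4 = 5.25 sts per in.
XS: 88 / 5.25 = 16.762 → 16.76 in.
S: 98 / 5.25 = 18.667 → 18.67 in.
XL: 108 / 5.25 = 20.571 → 20.57 in.

XS 16.76 inches; S 18.67 inches; XL 20.57 inches.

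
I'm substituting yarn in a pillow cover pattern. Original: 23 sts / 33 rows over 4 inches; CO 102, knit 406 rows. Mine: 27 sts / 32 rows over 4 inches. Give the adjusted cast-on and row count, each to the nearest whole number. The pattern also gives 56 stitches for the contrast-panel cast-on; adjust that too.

Cast on 120 stitches; work 394 rows; contrast-panel cast-on 66 stitches.

Stitches: 102 × 27/23 = 119.74 → 120.
Rows: 406 × 32/33 = 393.70 → 394.
contrast-panel cast-on: 56 × 27/23 = 65.74 → 66.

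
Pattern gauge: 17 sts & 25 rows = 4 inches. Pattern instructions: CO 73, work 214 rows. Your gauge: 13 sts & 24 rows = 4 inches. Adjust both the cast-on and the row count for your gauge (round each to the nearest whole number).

Cast on 56 stitches; work 205 rows.

Stitches: 73 × 13/17 = 55.82 → 56.
Rows: 214 × 24/25 = 205.44 → 205.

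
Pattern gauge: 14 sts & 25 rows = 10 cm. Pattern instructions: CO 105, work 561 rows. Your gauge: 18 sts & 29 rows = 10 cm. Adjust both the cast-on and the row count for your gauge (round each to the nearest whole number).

Stitches: 105 × 18/14 = 135.00 → 135.
Rows: 561 × 29/25 = 650.76 → 651.

Cast on 135 stitches; work 651 rows.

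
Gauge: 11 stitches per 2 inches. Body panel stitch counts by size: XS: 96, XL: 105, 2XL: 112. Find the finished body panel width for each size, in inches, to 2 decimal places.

11/2 = 5.5 sts per in.
XS: 96 / 5.5 = 17.455 → 17.45 in.
XL: 105 / 5.5 = 19.091 → 19.09 in.
2XL: 112 / 5.5 = 20.364 → 20.36 in.

XS 17.45 inches; XL 19.09 inches; 2XL 20.36 inches.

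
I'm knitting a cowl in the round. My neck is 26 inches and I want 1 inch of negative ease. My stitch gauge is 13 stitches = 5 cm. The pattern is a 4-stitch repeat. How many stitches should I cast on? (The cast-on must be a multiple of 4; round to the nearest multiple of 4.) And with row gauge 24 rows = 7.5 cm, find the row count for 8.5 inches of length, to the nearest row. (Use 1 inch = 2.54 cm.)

Cast on 164 stitches; work 69 rows.

Finished = 26 − 1 = 25 inches.
25 inches × 2.54 = 63.50 cm.
13/5 = 2.6 sts per cm; 63.50 × 2.6 = 165.10 sts.
Nearest multiple of 4 → 164.
8.5 inches = 21.59 cm; × 3.2 = 69.09 → 69 rows.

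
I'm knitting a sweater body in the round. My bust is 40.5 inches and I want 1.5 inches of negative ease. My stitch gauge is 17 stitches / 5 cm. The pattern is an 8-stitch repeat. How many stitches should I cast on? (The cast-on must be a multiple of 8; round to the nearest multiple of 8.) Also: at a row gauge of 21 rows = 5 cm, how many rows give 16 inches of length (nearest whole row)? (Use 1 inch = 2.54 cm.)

Finished = 40.5 − 1.5 = 39 inches.
39 inches × 2.54 = 99.06 cm.
17/5 = 3.4 sts per cm; 99.06 × 3.4 = 336.80 sts.
Nearest multiple of 8 → 336.
16 inches = 40.64 cm; × 4.2 = 170.69 → 171 rows.

Cast on 336 stitches; work 171 rows.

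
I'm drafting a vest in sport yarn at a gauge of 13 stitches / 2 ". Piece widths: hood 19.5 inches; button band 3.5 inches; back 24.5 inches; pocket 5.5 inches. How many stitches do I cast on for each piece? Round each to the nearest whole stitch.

hood 127; button band 23; back 159; pocket 36.

Rate = 13/2 = 6.5 sts per in.
hood: 19.5 × 6.5 = 126.75 → 127.
button band: 3.5 × 6.5 = 22.75 → 23.
back: 24.5 × 6.5 = 159.25 → 159.
pocket: 5.5 × 6.5 = 35.75 → 36.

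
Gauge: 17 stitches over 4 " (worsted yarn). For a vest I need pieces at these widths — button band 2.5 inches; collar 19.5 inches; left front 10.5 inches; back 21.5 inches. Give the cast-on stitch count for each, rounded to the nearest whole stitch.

button band 11; collar 83; left front 45; back 91.

Rate = 17/4 = 4.25 sts per in.
button band: 2.5 × 4.25 = 10.62 → 11.
collar: 19.5 × 4.25 = 82.88 → 83.
left front: 10.5 × 4.25 = 44.62 → 45.
back: 21.5 × 4.25 = 91.38 → 91.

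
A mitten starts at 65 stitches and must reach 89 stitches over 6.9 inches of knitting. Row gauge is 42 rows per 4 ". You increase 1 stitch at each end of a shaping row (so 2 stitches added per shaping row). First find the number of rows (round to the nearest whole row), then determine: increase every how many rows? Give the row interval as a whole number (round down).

Increase every 6th row.

Rows = 6.9 × 10.5 = 72.5 → 72 rows.
Stitches to add: 24 → 12 shaping rows (at 2 st each).
72 / 12 = 6.00 → every 6 rows.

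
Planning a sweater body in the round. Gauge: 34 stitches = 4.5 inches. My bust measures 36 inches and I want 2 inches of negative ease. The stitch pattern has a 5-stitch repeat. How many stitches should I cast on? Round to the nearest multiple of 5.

Finished = 36 − 2 = 34 inches.
34 / 4.5 = 7.556 sts/in.
34 × 7.556 = 256.89 sts.
Nearest multiple of 5: 255.

255 stitches.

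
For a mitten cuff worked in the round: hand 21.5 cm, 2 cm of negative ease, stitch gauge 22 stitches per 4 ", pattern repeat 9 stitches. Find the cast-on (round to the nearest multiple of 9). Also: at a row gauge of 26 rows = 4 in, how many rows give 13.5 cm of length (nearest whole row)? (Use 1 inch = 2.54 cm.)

Cast on 45 stitches; work 35 rows.

Finished = 21.5 − 2 = 19.5 cm.
19.5 cm × 1/2.54 = 7.68 inches.
22/4 = 5.5 sts per in; 7.68 × 5.5 = 42.22 sts.
Nearest multiple of 9 → 45.
13.5 cm = 5.31 inches; × 6.5 = 34.55 → 35 rows.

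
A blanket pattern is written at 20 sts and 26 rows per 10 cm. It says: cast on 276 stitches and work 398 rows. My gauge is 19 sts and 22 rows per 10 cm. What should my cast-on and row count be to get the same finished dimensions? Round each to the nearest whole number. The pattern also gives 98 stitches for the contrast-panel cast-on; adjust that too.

Cast on 262 stitches; work 337 rows; contrast-panel cast-on 93 stitches.

Stitches: 276 × 19/20 = 262.20 → 262.
Rows: 398 × 22/26 = 336.77 → 337.
contrast-panel cast-on: 98 × 19/20 = 93.10 → 93.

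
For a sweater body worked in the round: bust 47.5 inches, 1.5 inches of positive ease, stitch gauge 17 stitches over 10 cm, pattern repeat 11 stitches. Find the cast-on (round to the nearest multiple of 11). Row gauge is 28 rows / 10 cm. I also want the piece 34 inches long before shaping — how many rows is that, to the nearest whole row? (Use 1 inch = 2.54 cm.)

Cast on 209 stitches; work 242 rows.

Finished = 47.5 + 1.5 = 49 inches.
49 inches × 2.54 = 124.46 cm.
17/10 = 1.7 sts per cm; 124.46 × 1.7 = 211.58 sts.
Nearest multiple of 11 → 209.
34 inches = 86.36 cm; × 2.8 = 241.81 → 242 rows.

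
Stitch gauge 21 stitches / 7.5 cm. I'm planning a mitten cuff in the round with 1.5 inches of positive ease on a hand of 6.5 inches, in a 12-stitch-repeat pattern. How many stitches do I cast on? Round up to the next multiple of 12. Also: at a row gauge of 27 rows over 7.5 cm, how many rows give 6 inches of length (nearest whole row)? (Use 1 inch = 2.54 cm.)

Finished = 6.5 + 1.5 = 8 inches.
8 inches × 2.54 = 20.32 cm.
21/7.5 = 2.8 sts per cm; 20.32 × 2.8 = 56.90 sts.
Next multiple of 12 → 60.
6 inches = 15.24 cm; × 3.6 = 54.86 → 55 rows.

Cast on 60 stitches; work 55 rows.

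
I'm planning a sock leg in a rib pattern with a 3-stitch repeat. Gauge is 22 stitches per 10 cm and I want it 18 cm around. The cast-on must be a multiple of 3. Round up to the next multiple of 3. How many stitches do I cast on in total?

CO 42 sts.

22 / 10 = 2.2 sts per cm.
18 × 2.2 = 39.60 sts.
Next multiple of 3: 42.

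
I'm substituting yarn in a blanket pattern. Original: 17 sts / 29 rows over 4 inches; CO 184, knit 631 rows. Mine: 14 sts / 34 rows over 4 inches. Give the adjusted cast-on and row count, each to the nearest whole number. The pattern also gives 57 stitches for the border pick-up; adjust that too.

Cast on 152 stitches; work 740 rows; border pick-up 47 stitches.

Stitches: 184 × 14/17 = 151.53 → 152.
Rows: 631 × 34/29 = 739.79 → 740.
border pick-up: 57 × 14/17 = 46.94 → 47.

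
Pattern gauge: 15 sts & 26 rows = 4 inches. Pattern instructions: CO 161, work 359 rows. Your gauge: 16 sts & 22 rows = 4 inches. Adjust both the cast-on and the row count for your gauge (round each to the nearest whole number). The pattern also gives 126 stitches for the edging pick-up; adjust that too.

Stitches: 161 × 16/15 = 171.73 → 172.
Rows: 359 × 22/26 = 303.77 → 304.
edging pick-up: 126 × 16/15 = 134.40 → 134.

Cast on 172 stitches; work 304 rows; edging pick-up 134 stitches.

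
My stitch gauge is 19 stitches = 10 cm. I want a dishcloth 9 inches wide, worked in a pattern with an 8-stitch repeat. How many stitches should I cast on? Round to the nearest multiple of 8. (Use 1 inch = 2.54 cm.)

9 in = 9 × 2.54 = 22.86 cm.
19 / 10 = 1.9 sts/cm.
22.86 × 1.9 = 43.43 sts.
→ 40.

Cast on 40 stitches.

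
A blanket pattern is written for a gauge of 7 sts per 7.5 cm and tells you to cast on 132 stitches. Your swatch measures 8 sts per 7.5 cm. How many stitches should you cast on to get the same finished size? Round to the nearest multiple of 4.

Scale factor = 8 / 7 = 1.143.
132 × 8 / 7 = 150.86 sts.
→ 152 sts.

CO 152 sts.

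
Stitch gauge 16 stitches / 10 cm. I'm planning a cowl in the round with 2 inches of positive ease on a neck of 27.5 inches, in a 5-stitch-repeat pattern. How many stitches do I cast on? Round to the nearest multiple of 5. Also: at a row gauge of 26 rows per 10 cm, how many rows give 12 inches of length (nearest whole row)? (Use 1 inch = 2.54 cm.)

Finished = 27.5 + 2 = 29.5 inches.
29.5 inches × 2.54 = 74.93 cm.
16/10 = 1.6 sts per cm; 74.93 × 1.6 = 119.89 sts.
Nearest multiple of 5 → 120.
12 inches = 30.48 cm; × 2.6 = 79.25 → 79 rows.

Cast on 120 stitches; work 79 rows.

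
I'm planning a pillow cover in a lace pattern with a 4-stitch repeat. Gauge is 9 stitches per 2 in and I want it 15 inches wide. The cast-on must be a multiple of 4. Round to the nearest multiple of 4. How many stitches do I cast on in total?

9 / 2 = 4.5 sts per inch.
15 × 4.5 = 67.50 sts.
Nearest multiple of 4: 68.

68 stitches.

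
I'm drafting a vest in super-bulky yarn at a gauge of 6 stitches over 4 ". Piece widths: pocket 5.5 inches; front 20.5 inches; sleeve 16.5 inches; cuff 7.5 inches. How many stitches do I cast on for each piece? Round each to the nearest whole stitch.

pocket 8; front 31; sleeve 25; cuff 11.

Rate = 6/4 = 1.5 sts per in.
pocket: 5.5 × 1.5 = 8.25 → 8.
front: 20.5 × 1.5 = 30.75 → 31.
sleeve: 16.5 × 1.5 = 24.75 → 25.
cuff: 7.5 × 1.5 = 11.25 → 11.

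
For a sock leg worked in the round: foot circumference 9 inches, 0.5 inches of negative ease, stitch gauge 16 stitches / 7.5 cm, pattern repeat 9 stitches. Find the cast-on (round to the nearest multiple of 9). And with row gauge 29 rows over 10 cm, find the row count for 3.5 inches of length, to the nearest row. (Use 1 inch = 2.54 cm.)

Cast on 45 stitches; work 26 rows.

Finished = 9 − 0.5 = 8.5 inches.
8.5 inches × 2.54 = 21.59 cm.
16/7.5 = 2.133 sts per cm; 21.59 × 2.133 = 46.06 sts.
Nearest multiple of 9 → 45.
3.5 inches = 8.89 cm; × 2.9 = 25.78 → 26 rows.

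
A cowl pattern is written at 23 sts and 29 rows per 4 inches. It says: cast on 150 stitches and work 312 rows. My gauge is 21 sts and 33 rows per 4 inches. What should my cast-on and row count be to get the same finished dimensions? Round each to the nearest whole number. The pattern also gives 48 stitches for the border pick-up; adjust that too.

Cast on 137 stitches; work 355 rows; border pick-up 44 stitches.

Stitches: 150 × 21/23 = 136.96 → 137.
Rows: 312 × 33/29 = 355.03 → 355.
border pick-up: 48 × 21/23 = 43.83 → 44.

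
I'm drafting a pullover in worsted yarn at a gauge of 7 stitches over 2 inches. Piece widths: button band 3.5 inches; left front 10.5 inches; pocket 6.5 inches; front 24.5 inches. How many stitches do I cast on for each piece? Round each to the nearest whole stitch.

button band 12; left front 37; pocket 23; front 86.

Rate = 7/2 = 3.5 sts per in.
button band: 3.5 × 3.5 = 12.25 → 12.
left front: 10.5 × 3.5 = 36.75 → 37.
pocket: 6.5 × 3.5 = 22.75 → 23.
front: 24.5 × 3.5 = 85.75 → 86.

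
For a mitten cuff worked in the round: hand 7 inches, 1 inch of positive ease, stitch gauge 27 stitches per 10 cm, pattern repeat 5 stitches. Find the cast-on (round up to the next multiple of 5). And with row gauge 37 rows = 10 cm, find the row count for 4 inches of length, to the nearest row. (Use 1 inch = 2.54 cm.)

Finished = 7 + 1 = 8 inches.
8 inches × 2.54 = 20.32 cm.
27/10 = 2.7 sts per cm; 20.32 × 2.7 = 54.86 sts.
Next multiple of 5 → 55.
4 inches = 10.16 cm; × 3.7 = 37.59 → 38 rows.

Cast on 55 stitches; work 38 rows.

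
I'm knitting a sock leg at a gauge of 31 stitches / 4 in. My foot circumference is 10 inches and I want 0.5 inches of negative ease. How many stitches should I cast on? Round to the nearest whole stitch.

Cast on 74 stitches.

Finished = 10 − 0.5 = 9.5 in.
31 / 4 = 7.75 sts per inch.
9.50 × 7.75 = 73.62 sts.
→ 74 sts.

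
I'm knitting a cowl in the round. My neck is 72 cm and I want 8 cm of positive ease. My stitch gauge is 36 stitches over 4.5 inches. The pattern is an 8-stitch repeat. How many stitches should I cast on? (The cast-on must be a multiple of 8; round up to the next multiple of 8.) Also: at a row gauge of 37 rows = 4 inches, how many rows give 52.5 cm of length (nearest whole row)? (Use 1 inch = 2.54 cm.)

Cast on 256 stitches; work 191 rows.

Finished = 72 + 8 = 80 cm.
80 cm × 1/2.54 = 31.50 inches.
36/4.5 = 8 sts per in; 31.50 × 8 = 251.97 sts.
Next multiple of 8 → 256.
52.5 cm = 20.67 inches; × 9.25 = 191.19 → 191 rows.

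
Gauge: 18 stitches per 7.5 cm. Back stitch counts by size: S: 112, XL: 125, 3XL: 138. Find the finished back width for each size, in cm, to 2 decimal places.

S 46.67 cm; XL 52.08 cm; 3XL 57.50 cm.

18/7.5 = 2.4 sts per cm.
S: 112 / 2.4 = 46.667 → 46.67 cm.
XL: 125 / 2.4 = 52.083 → 52.08 cm.
3XL: 138 / 2.4 = 57.500 → 57.50 cm.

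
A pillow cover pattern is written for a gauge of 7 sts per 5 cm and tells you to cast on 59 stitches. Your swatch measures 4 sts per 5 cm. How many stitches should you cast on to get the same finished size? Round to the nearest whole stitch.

Scale factor = 4 / 7 = 0.571.
59 × 4 / 7 = 33.71 sts.
→ 34 sts.

Cast on 34 stitches.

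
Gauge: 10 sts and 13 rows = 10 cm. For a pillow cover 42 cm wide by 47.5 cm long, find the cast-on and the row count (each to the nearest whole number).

Stitch gauge = 10/10 = 1 sts/cm; 42 × 1 = 42.00 → 42 sts.
Row gauge = 13/10 = 1.3 rows/cm; 47.5 × 1.3 = 61.75 → 62 rows.

Cast on 42 stitches and work 62 rows.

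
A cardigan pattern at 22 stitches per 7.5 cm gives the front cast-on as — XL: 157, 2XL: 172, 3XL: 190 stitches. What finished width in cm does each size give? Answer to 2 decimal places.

XL 53.52 cm; 2XL 58.64 cm; 3XL 64.77 cm.

22/7.5 = 2.933 sts per cm.
XL: 157 / 2.933 = 53.523 → 53.52 cm.
2XL: 172 / 2.933 = 58.636 → 58.64 cm.
3XL: 190 / 2.933 = 64.773 → 64.77 cm.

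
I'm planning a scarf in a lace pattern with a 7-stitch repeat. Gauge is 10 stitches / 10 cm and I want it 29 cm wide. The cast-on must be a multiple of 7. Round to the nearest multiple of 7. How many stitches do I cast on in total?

10 / 10 = 1 sts per cm.
29 × 1 = 29.00 sts.
Nearest multiple of 7: 28.

CO 28 sts.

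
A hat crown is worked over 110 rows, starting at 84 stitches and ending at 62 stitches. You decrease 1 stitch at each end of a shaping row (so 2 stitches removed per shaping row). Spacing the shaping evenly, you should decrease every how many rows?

Stitches to remove: |62 − 84| = 22.
Shaping rows needed: 22 / 2 = 11.
110 rows / 11 = every 10 rows.

Decrease every 10th row.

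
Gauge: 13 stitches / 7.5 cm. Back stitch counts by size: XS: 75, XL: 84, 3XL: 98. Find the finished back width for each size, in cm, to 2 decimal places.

XS 43.27 cm; XL 48.46 cm; 3XL 56.54 cm.

13/7.5 = 1.733 sts per cm.
XS: 75 / 1.733 = 43.269 → 43.27 cm.
XL: 84 / 1.733 = 48.462 → 48.46 cm.
3XL: 98 / 1.733 = 56.538 → 56.54 cm.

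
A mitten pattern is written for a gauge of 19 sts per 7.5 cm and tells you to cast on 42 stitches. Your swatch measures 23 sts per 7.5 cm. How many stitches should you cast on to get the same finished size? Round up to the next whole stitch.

51 stitches.

Scale factor = 23 / 19 = 1.211.
42 × 23 / 19 = 50.84 sts.
→ 51 sts.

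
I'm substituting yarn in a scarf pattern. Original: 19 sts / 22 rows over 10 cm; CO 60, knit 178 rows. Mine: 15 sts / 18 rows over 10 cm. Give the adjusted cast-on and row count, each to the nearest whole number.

Stitches: 60 × 15/19 = 47.37 → 47.
Rows: 178 × 18/22 = 145.64 → 146.

Cast on 47 stitches; work 146 rows.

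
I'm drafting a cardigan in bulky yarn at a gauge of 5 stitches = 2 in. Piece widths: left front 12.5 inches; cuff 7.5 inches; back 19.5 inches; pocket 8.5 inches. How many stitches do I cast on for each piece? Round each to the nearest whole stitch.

left front 31; cuff 19; back 49; pocket 21.

Rate = 5/2 = 2.5 sts per in.
left front: 12.5 × 2.5 = 31.25 → 31.
cuff: 7.5 × 2.5 = 18.75 → 19.
back: 19.5 × 2.5 = 48.75 → 49.
pocket: 8.5 × 2.5 = 21.25 → 21.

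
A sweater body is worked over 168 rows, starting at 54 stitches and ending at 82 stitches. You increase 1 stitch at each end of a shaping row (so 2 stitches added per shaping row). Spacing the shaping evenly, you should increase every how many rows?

Stitches to add: |82 − 54| = 28.
Shaping rows needed: 28 / 2 = 14.
168 rows / 14 = every 12 rows.

Increase every 12th row.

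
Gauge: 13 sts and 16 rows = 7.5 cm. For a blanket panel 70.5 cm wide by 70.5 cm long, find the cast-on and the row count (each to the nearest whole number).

Cast on 122 stitches and work 150 rows.

Stitch gauge = 13/7.5 = 1.733 sts/cm; 70.5 × 1.733 = 122.20 → 122 sts.
Row gauge = 16/7.5 = 2.133 rows/cm; 70.5 × 2.133 = 150.40 → 150 rows.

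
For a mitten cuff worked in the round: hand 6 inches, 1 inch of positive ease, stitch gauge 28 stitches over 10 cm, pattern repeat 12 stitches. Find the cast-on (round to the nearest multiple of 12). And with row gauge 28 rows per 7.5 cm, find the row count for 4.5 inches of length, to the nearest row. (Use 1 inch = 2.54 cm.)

Finished = 6 + 1 = 7 inches.
7 inches × 2.54 = 17.78 cm.
28/10 = 2.8 sts per cm; 17.78 × 2.8 = 49.78 sts.
Nearest multiple of 12 → 48.
4.5 inches = 11.43 cm; × 3.733 = 42.67 → 43 rows.

Cast on 48 stitches; work 43 rows.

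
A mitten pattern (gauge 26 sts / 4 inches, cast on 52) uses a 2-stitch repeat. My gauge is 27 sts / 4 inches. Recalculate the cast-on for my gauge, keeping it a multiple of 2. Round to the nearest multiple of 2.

52 × 27 / 26 = 54.00.
Nearest multiple of 2: 54.

Cast on 54 stitches.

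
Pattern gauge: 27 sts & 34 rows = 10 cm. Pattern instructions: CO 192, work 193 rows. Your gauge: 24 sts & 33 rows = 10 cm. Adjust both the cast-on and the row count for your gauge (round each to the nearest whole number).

Cast on 171 stitches; work 187 rows.

Stitches: 192 × 24/27 = 170.67 → 171.
Rows: 193 × 33/34 = 187.32 → 187.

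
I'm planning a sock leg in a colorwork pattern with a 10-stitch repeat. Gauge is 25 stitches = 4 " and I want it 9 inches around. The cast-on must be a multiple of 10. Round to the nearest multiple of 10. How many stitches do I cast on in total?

CO 60 sts.

25 / 4 = 6.25 sts per inch.
9 × 6.25 = 56.25 sts.
Nearest multiple of 10: 60.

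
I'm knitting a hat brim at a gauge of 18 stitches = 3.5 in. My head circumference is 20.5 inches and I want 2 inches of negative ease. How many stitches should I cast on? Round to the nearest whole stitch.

Finished = 20.5 − 2 = 18.5 in.
18 / 3.5 = 5.143 sts per inch.
18.50 × 5.143 = 95.14 sts.
→ 95 sts.

95 stitches.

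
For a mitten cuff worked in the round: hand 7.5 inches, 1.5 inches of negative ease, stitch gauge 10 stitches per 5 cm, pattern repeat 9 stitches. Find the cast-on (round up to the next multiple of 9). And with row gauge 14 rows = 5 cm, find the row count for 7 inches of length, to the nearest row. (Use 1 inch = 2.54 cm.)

Finished = 7.5 − 1.5 = 6 inches.
6 inches × 2.54 = 15.24 cm.
10/5 = 2 sts per cm; 15.24 × 2 = 30.48 sts.
Next multiple of 9 → 36.
7 inches = 17.78 cm; × 2.8 = 49.78 → 50 rows.

Cast on 36 stitches; work 50 rows.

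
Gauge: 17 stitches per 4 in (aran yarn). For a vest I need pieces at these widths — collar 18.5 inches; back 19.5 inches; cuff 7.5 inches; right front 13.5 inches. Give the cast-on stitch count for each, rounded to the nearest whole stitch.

Rate = 17/4 = 4.25 sts per in.
collar: 18.5 × 4.25 = 78.62 → 79.
back: 19.5 × 4.25 = 82.88 → 83.
cuff: 7.5 × 4.25 = 31.88 → 32.
right front: 13.5 × 4.25 = 57.38 → 57.

collar 79; back 83; cuff 32; right front 57.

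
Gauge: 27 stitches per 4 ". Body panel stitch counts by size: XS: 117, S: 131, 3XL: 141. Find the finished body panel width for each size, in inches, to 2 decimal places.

XS 17.33 inches; S 19.41 inches; 3XL 20.89 inches.

27/4 = 6.75 sts per in.
XS: 117 / 6.75 = 17.333 → 17.33 in.
S: 131 / 6.75 = 19.407 → 19.41 in.
3XL: 141 / 6.75 = 20.889 → 20.89 in.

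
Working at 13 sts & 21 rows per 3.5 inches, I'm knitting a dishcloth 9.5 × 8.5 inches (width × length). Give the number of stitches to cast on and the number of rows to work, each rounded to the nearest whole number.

Cast on 35 stitches and work 51 rows.

Stitch gauge = 13/3.5 = 3.714 sts/in; 9.5 × 3.714 = 35.29 → 35 sts.
Row gauge = 21/3.5 = 6 rows/in; 8.5 × 6 = 51.00 → 51 rows.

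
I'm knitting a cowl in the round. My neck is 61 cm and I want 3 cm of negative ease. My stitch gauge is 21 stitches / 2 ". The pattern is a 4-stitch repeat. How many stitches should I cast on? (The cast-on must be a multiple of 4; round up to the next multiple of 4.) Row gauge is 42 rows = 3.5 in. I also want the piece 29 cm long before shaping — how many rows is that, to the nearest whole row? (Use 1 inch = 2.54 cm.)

Cast on 240 stitches; work 137 rows.

Finished = 61 − 3 = 58 cm.
58 cm × 1/2.54 = 22.83 inches.
21/2 = 10.5 sts per in; 22.83 × 10.5 = 239.76 sts.
Next multiple of 4 → 240.
29 cm = 11.42 inches; × 12 = 137.01 → 137 rows.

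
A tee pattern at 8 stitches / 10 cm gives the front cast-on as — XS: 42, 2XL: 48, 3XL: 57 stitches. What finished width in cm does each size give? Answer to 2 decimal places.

XS 52.50 cm; 2XL 60.00 cm; 3XL 71.25 cm.

8/10 = 0.8 sts per cm.
XS: 42 / 0.8 = 52.500 → 52.50 cm.
2XL: 48 / 0.8 = 60.000 → 60.00 cm.
3XL: 57 / 0.8 = 71.250 → 71.25 cm.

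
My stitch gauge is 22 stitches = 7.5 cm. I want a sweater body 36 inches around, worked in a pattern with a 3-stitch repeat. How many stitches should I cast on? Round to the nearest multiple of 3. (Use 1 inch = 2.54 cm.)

Cast on 267 stitches.

36 in = 36 × 2.54 = 91.44 cm.
22 / 7.5 = 2.933 sts/cm.
91.44 × 2.933 = 268.22 sts.
→ 267.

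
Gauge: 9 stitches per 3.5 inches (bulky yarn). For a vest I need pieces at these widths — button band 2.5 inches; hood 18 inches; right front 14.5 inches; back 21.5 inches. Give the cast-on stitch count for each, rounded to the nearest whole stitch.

Rate = 9/3.5 = 2.571 sts per in.
button band: 2.5 × 2.571 = 6.43 → 6.
hood: 18 × 2.571 = 46.29 → 46.
right front: 14.5 × 2.571 = 37.29 → 37.
back: 21.5 × 2.571 = 55.29 → 55.

button band 6; hood 46; right front 37; back 55.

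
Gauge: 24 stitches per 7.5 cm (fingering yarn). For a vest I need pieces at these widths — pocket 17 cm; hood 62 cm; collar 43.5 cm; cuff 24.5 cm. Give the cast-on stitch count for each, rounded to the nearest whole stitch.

Rate = 24/7.5 = 3.2 sts per cm.
pocket: 17 × 3.2 = 54.40 → 54.
hood: 62 × 3.2 = 198.40 → 198.
collar: 43.5 × 3.2 = 139.20 → 139.
cuff: 24.5 × 3.2 = 78.40 → 78.

pocket 54; hood 198; collar 139; cuff 78.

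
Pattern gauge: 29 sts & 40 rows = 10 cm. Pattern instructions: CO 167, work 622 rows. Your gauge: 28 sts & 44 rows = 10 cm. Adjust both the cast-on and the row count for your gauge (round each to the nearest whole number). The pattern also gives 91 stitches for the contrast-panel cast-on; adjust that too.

Stitches: 167 × 28/29 = 161.24 → 161.
Rows: 622 × 44/40 = 684.20 → 684.
contrast-panel cast-on: 91 × 28/29 = 87.86 → 88.

Cast on 161 stitches; work 684 rows; contrast-panel cast-on 88 stitches.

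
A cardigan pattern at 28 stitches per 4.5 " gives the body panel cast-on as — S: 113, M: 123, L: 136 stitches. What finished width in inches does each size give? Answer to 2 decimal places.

28/4.5 = 6.222 sts per in.
S: 113 / 6.222 = 18.161 → 18.16 in.
M: 123 / 6.222 = 19.768 → 19.77 in.
L: 136 / 6.222 = 21.857 → 21.86 in.

S 18.16 inches; M 19.77 inches; L 21.86 inches.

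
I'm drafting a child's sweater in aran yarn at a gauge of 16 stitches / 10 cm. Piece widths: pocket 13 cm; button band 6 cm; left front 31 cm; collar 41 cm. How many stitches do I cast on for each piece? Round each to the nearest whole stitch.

pocket 21; button band 10; left front 50; collar 66.

Rate = 16/10 = 1.6 sts per cm.
pocket: 13 × 1.6 = 20.80 → 21.
button band: 6 × 1.6 = 9.60 → 10.
left front: 31 × 1.6 = 49.60 → 50.
collar: 41 × 1.6 = 65.60 → 66.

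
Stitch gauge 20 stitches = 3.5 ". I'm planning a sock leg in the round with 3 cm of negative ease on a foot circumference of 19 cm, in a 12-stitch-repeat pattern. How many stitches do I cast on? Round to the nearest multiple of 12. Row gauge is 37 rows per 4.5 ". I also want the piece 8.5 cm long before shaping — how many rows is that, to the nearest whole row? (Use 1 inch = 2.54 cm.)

Finished = 19 − 3 = 16 cm.
16 cm × 1/2.54 = 6.30 inches.
20/3.5 = 5.714 sts per in; 6.30 × 5.714 = 36.00 sts.
Nearest multiple of 12 → 36.
8.5 cm = 3.35 inches; × 8.222 = 27.52 → 28 rows.

Cast on 36 stitches; work 28 rows.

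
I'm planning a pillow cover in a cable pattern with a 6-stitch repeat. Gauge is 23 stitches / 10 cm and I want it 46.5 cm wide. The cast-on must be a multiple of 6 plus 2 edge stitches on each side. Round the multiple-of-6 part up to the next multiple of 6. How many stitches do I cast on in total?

Cast on 112 stitches.

23 / 10 = 2.3 sts per cm.
46.5 × 2.3 = 106.95 sts.
Less 4 edge sts → 102.95 for the repeat.
Next multiple of 6: 108.
Add back 4 edge sts → 112.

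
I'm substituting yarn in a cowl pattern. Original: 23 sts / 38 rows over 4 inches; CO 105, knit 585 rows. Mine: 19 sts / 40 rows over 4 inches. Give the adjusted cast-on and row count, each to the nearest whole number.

Cast on 87 stitches; work 616 rows.

Stitches: 105 × 19/23 = 86.74 → 87.
Rows: 585 × 40/38 = 615.79 → 616.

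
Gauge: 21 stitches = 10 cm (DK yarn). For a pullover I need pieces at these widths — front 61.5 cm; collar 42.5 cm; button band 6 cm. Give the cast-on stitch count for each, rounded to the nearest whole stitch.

Rate = 21/10 = 2.1 sts per cm.
front: 61.5 × 2.1 = 129.15 → 129.
collar: 42.5 × 2.1 = 89.25 → 89.
button band: 6 × 2.1 = 12.60 → 13.

front 129; collar 89; button band 13.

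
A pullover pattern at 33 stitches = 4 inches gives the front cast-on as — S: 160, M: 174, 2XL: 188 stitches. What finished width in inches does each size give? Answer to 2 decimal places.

S 19.39 inches; M 21.09 inches; 2XL 22.79 inches.

33/4 = 8.25 sts per in.
S: 160 / 8.25 = 19.394 → 19.39 in.
M: 174 / 8.25 = 21.091 → 21.09 in.
2XL: 188 / 8.25 = 22.788 → 22.79 in.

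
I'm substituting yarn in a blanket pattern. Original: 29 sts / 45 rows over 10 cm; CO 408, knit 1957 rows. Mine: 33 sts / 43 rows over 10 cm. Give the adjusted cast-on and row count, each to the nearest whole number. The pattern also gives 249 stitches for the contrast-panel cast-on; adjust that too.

Cast on 464 stitches; work 1870 rows; contrast-panel cast-on 283 stitches.

Stitches: 408 × 33/29 = 464.28 → 464.
Rows: 1957 × 43/45 = 1870.02 → 1870.
contrast-panel cast-on: 249 × 33/29 = 283.34 → 283.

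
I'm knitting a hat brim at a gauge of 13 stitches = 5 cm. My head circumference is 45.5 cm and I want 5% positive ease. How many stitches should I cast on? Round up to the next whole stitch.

Cast on 125 stitches.

Finished = 45.5 × 1.05 = 47.77 cm.
13 / 5 = 2.6 sts per cm.
47.77 × 2.6 = 124.22 sts.
→ 125 sts.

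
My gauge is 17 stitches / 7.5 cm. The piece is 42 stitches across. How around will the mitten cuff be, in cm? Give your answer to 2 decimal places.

18.53 cm.

17 stitches / 7.5 cm = 2.267 stitches per cm.
42 / 2.267 = 18.529 cm.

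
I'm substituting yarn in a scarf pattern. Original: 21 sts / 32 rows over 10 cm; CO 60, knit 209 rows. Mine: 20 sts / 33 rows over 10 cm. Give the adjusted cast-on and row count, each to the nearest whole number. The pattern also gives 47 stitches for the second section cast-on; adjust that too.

Cast on 57 stitches; work 216 rows; second section cast-on 45 stitches.

Stitches: 60 × 20/21 = 57.14 → 57.
Rows: 209 × 33/32 = 215.53 → 216.
second section cast-on: 47 × 20/21 = 44.76 → 45.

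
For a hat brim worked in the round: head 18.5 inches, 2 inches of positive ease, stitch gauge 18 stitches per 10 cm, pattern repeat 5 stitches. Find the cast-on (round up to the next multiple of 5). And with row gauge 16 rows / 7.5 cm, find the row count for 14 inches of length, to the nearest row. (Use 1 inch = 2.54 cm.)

Cast on 95 stitches; work 76 rows.

Finished = 18.5 + 2 = 20.5 inches.
20.5 inches × 2.54 = 52.07 cm.
18/10 = 1.8 sts per cm; 52.07 × 1.8 = 93.73 sts.
Next multiple of 5 → 95.
14 inches = 35.56 cm; × 2.133 = 75.86 → 76 rows.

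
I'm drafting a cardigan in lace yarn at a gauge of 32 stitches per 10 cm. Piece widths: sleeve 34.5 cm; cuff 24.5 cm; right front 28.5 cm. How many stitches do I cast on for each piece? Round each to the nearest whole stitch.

sleeve 110; cuff 78; right front 91.

Rate = 32/10 = 3.2 sts per cm.
sleeve: 34.5 × 3.2 = 110.40 → 110.
cuff: 24.5 × 3.2 = 78.40 → 78.
right front: 28.5 × 3.2 = 91.20 → 91.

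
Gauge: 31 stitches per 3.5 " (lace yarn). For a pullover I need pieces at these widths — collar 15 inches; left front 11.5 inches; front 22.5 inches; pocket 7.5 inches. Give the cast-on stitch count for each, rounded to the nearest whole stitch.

Rate = 31/3.5 = 8.857 sts per in.
collar: 15 × 8.857 = 132.86 → 133.
left front: 11.5 × 8.857 = 101.86 → 102.
front: 22.5 × 8.857 = 199.29 → 199.
pocket: 7.5 × 8.857 = 66.43 → 66.

collar 133; left front 102; front 199; pocket 66.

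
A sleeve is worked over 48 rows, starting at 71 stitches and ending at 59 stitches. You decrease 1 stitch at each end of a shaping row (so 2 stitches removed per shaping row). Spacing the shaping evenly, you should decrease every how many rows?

Stitches to remove: |59 − 71| = 12.
Shaping rows needed: 12 / 2 = 6.
48 rows / 6 = every 8 rows.

Decrease every 8th row.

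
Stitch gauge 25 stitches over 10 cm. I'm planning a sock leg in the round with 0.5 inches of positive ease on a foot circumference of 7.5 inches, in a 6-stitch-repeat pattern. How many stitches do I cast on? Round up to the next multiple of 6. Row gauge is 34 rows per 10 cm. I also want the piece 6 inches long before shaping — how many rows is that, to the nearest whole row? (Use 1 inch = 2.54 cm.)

Cast on 54 stitches; work 52 rows.

Finished = 7.5 + 0.5 = 8 inches.
8 inches × 2.54 = 20.32 cm.
25/10 = 2.5 sts per cm; 20.32 × 2.5 = 50.80 sts.
Next multiple of 6 → 54.
6 inches = 15.24 cm; × 3.4 = 51.82 → 52 rows.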